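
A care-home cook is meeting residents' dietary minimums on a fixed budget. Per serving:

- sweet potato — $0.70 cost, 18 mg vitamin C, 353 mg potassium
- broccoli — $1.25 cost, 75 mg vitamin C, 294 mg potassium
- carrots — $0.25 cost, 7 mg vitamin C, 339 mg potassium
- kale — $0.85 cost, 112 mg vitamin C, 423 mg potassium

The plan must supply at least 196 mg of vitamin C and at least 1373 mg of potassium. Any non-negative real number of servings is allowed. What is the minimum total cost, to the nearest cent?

Two binding constraints pin down two serving amounts, so the optimal mix uses at most two foods. The candidates are each food alone (scaled to the tighter of vitamin C/potassium) and each pair with both constraints tight.
sweet potato only: max(196/18, 1373/353) = 10.89 servings → $7.62.
broccoli only: max(196/75, 1373/294) = 4.67 servings → $5.84.
carrots only: max(196/7, 1373/339) = 28 servings → $7.00.
kale only: max(196/112, 1373/423) = 3.246 servings → $2.76.
sweet potato + broccoli with both tight: 2.141 servings and 2.1 servings → $4.12.
sweet potato + carrots with both targets exact would need a negative amount; discard.
sweet potato + kale with both tight: 2.22 servings and 1.393 servings → $2.74.
broccoli + carrots with both tight: 2.432 servings and 1.941 servings → $3.53.
broccoli + kale with both targets exact would need a negative amount; discard.
carrots + kale with both tight: 2.024 servings and 1.623 servings → $1.89.
So the least-cost plan costs $1.89.

$1.89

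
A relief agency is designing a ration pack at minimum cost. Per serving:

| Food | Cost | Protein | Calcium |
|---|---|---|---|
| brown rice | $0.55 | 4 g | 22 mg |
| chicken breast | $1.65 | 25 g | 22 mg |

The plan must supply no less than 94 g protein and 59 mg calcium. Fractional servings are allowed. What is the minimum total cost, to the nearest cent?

$6.20

At the optimum either one food covers both requirements or two foods hit both targets exactly; no other combination can be cheaper.
brown rice only: max(94/4, 59/22) = 23.5 servings → $12.93.
chicken breast only: max(94/25, 59/22) = 3.76 servings → $6.20.
brown rice + chicken breast: the both-tight solution has a negative serving — not a feasible corner.
So the least-cost plan costs $6.20.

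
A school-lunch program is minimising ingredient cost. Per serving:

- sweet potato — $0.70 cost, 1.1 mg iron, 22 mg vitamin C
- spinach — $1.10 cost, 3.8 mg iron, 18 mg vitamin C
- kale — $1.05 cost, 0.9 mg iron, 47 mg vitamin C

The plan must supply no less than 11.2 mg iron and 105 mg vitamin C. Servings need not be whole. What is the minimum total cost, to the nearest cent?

$4.20

For a min-cost LP with two ≥-constraints, a basic feasible solution has at most two positive variables.
sweet potato only: max(11.2/1.1, 105/22) = 10.18 servings → $7.13.
spinach only: max(11.2/3.8, 105/18) = 5.833 servings → $6.42.
kale only: max(11.2/0.9, 105/47) = 12.44 servings → $13.07.
sweet potato + spinach with both tight: 3.094 servings and 2.052 servings → $4.42.
sweet potato + kale with both targets exact would need a negative amount; discard.
spinach + kale with both tight: 2.659 servings and 1.216 servings → $4.20.
The minimum over all feasible corners is $4.20.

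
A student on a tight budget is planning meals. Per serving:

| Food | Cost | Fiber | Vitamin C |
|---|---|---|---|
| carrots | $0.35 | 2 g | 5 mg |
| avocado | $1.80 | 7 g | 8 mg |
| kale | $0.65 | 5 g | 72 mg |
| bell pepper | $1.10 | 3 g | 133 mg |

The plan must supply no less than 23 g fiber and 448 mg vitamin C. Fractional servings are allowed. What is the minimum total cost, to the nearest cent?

The cheapest plan sits at a corner of the feasible region — with two constraints it uses at most two foods.
carrots only: max(23/2, 448/5) = 89.6 servings → $31.36.
avocado only: max(23/7, 448/8) = 56 servings → $100.80.
kale only: max(23/5, 448/72) = 6.222 servings → $4.04.
bell pepper only: max(23/3, 448/133) = 7.667 servings → $8.43.
carrots + avocado: intersection lies outside the first quadrant.
carrots + kale: intersection lies outside the first quadrant.
carrots + bell pepper with both tight: 6.833 servings and 3.112 servings → $5.81.
avocado + kale with both targets exact would need a negative amount; discard.
avocado + bell pepper with both tight: 1.891 servings and 3.255 servings → $6.98.
kale + bell pepper with both tight: 3.82 servings and 1.301 servings → $3.91.
Cheapest feasible corner: $3.91.

$3.91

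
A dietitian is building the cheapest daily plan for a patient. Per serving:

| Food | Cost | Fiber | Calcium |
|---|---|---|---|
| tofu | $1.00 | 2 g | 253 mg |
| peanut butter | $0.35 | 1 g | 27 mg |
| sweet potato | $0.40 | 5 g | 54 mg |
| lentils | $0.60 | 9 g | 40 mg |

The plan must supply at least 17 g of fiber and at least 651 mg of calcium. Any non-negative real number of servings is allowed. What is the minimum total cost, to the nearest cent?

$3.06

Minimising a linear cost over {fiber ≥ 17, calcium ≥ 651, servings ≥ 0} — the optimum is at a vertex, using one or two foods.
tofu only: max(17/2, 651/253) = 8.5 servings → $8.50.
peanut butter only: max(17/1, 651/27) = 24.11 servings → $8.44.
sweet potato only: max(17/5, 651/54) = 12.06 servings → $4.82.
lentils only: max(17/9, 651/40) = 16.27 servings → $9.77.
tofu + peanut butter with both tight: 0.9648 servings and 15.07 servings → $6.24.
tofu + sweet potato with both tight: 2.02 servings and 2.592 servings → $3.06.
tofu + lentils with both tight: 2.357 servings and 1.365 servings → $3.18.
peanut butter + sweet potato: intersection lies outside the first quadrant.
peanut butter + lentils: the both-tight solution has a negative serving — not a feasible corner.
sweet potato + lentils: the both-tight solution has a negative serving — not a feasible corner.
Cheapest feasible corner: $3.06.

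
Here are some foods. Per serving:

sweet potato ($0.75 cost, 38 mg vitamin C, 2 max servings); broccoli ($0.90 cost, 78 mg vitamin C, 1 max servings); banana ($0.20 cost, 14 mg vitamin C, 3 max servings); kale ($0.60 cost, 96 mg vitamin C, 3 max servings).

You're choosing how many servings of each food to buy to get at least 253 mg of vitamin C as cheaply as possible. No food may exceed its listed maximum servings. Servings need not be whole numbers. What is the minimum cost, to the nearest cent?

$1.58

Cost per mg of vitamin C: kale $0.0063, broccoli $0.0115, banana $0.0143, sweet potato $0.0197.
Take 2.635 servings of kale: +253.0 mg vitamin C for $1.58 (total $1.58, still need 0.0 mg).
Filling from the cheapest source first is optimal under one linear minimum: $1.58.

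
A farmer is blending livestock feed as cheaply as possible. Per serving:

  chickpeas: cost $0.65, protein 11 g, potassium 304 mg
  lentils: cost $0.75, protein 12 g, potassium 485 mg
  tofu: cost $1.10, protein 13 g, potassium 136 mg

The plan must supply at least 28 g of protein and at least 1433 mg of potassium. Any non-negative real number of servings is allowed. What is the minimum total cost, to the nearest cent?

$2.22

With two linear requirements the optimum uses one or two foods; enumerate the corners.
chickpeas only: max(28/11, 1433/304) = 4.714 servings → $3.06.
lentils only: max(28/12, 1433/485) = 2.955 servings → $2.22.
tofu only: max(28/13, 1433/136) = 10.54 servings → $11.59.
chickpeas + lentils with both targets exact would need a negative amount; discard.
chickpeas + tofu: intersection lies outside the first quadrant.
lentils + tofu with both targets exact would need a negative amount; discard.
The minimum over all feasible corners is $2.22.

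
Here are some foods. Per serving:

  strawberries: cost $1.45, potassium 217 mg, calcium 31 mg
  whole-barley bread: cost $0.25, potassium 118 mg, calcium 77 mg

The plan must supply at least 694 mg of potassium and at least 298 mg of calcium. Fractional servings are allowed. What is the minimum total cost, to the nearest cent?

$1.47

Compare the cost at each extreme point of the feasible region.
strawberries only: max(694/217, 298/31) = 9.613 servings → $13.94.
whole-barley bread only: max(694/118, 298/77) = 5.881 servings → $1.47.
strawberries + whole-barley bread with both tight: 1.4 servings and 3.306 servings → $2.86.
Cheapest feasible corner: $1.47.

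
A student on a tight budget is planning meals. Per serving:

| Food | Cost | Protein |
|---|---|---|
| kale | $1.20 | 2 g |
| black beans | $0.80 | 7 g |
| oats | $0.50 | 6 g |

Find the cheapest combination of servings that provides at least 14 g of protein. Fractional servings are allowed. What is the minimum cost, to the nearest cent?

$1.17

Cost per g of protein: oats $0.0833, black beans $0.1143, kale $0.6000.
With no serving limits, use only oats: 14 g / 6 g = 2.333 servings × $0.50 = $1.17.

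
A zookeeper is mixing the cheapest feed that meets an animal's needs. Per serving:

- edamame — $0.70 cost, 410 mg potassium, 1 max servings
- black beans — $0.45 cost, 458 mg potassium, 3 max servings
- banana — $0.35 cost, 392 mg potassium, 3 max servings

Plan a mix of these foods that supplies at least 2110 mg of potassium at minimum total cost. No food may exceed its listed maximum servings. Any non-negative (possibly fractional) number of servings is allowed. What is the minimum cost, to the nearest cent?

Cost per mg of potassium: banana $0.0009, black beans $0.0010, edamame $0.0017.
Take 3 servings of banana: +1176.0 mg potassium for $1.05 (total $1.05, still need 934.0 mg).
Take 2.039 servings of black beans: +934.0 mg potassium for $0.92 (total $1.97, still need 0.0 mg).
Greedy by cheapest-per-mg is optimal for a single linear constraint, so the minimum cost is $1.97.

$1.97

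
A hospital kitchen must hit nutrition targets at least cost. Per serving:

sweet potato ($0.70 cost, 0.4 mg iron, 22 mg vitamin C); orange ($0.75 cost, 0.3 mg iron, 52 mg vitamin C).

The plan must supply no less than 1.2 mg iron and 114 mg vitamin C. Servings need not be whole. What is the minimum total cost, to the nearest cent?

This is a tiny linear program; its minimum lies at a vertex of the feasible set. List the vertices and price them.
sweet potato only: max(1.2/0.4, 114/22) = 5.182 servings → $3.63.
orange only: max(1.2/0.3, 114/52) = 4 servings → $3.00.
sweet potato + orange with both tight: 1.986 servings and 1.352 servings → $2.40.
Cheapest feasible corner: $2.40.

$2.40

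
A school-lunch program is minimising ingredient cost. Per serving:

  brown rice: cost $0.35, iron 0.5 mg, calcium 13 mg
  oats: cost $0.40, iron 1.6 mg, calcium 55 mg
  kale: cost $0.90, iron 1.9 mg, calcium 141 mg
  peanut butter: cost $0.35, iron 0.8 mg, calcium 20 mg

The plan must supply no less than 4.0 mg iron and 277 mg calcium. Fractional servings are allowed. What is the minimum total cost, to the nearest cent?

Two binding constraints pin down two serving amounts, so the optimal mix uses at most two foods. The candidates are each food alone (scaled to the tighter of iron/calcium) and each pair with both constraints tight.
brown rice only: max(4.0/0.5, 277/13) = 21.31 servings → $7.46.
oats only: max(4.0/1.6, 277/55) = 5.036 servings → $2.01.
kale only: max(4.0/1.9, 277/141) = 2.105 servings → $1.89.
peanut butter only: max(4.0/0.8, 277/20) = 13.85 servings → $4.85.
brown rice + oats: the both-tight solution has a negative serving — not a feasible corner.
brown rice + kale with both tight: 0.8231 servings and 1.889 servings → $1.99.
brown rice + peanut butter with both targets exact would need a negative amount; discard.
oats + kale with both tight: 0.3113 servings and 1.843 servings → $1.78.
oats + peanut butter with both targets exact would need a negative amount; discard.
kale + peanut butter with both tight: 1.893 servings and 0.504 servings → $1.88.
So the least-cost plan costs $1.78.

$1.78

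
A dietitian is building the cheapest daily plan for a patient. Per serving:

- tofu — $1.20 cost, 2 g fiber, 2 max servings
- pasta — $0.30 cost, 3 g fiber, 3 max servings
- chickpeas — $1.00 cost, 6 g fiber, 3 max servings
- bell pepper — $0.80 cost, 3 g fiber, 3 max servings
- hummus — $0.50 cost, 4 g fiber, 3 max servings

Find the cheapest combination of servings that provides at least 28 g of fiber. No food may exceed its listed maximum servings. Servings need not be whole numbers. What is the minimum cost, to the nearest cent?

Cost per g of fiber: pasta $0.1000, hummus $0.1250, chickpeas $0.1667, bell pepper $0.2667, tofu $0.6000.
Take 3 servings of pasta: +9.0 g fiber for $0.90 (total $0.90, still need 19.0 g).
Take 3 servings of hummus: +12.0 g fiber for $1.50 (total $2.40, still need 7.0 g).
Take 1.167 servings of chickpeas: +7.0 g fiber for $1.17 (total $3.57, still need 0.0 g).
Greedy by cheapest-per-g is optimal for a single linear constraint, so the minimum cost is $3.57.

$3.57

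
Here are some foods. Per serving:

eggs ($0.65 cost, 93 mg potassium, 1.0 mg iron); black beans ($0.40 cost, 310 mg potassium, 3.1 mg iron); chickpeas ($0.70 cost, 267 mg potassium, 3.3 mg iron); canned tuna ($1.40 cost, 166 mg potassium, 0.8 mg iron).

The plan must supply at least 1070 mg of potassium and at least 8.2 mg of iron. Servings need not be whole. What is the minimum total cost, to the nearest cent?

$1.38

With two linear requirements the optimum uses one or two foods; enumerate the corners.
eggs only: max(1070/93, 8.2/1.0) = 11.51 servings → $7.48.
black beans only: max(1070/310, 8.2/3.1) = 3.452 servings → $1.38.
chickpeas only: max(1070/267, 8.2/3.3) = 4.007 servings → $2.81.
canned tuna only: max(1070/166, 8.2/0.8) = 10.25 servings → $14.35.
eggs + black beans: intersection lies outside the first quadrant.
eggs + chickpeas: intersection lies outside the first quadrant.
eggs + canned tuna with both tight: 5.515 servings and 3.356 servings → $8.28.
black beans + chickpeas: the both-tight solution has a negative serving — not a feasible corner.
black beans + canned tuna with both tight: 1.895 servings and 2.907 servings → $4.83.
chickpeas + canned tuna with both tight: 1.512 servings and 4.014 servings → $6.68.
Cheapest feasible corner: $1.38.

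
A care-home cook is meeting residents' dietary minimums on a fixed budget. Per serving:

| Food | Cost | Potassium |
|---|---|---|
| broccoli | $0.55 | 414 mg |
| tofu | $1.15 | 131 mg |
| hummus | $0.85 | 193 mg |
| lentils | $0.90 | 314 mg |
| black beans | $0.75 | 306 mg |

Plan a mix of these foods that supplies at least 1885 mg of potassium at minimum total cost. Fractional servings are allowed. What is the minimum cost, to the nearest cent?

Cost per mg of potassium: broccoli $0.0013, black beans $0.0025, lentils $0.0029, hummus $0.0044, tofu $0.0088.
With no serving limits, use only broccoli: 1885 mg / 414 mg = 4.553 servings × $0.55 = $2.50.

$2.50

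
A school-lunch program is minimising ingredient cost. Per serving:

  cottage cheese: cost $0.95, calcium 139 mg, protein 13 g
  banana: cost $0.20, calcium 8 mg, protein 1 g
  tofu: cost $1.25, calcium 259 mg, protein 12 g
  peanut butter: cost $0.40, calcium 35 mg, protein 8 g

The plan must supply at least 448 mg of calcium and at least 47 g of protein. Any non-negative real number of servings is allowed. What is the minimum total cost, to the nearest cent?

$3.11

At the optimum either one food covers both requirements or two foods hit both targets exactly; no other combination can be cheaper.
cottage cheese only: max(448/139, 47/13) = 3.615 servings → $3.43.
banana only: max(448/8, 47/1) = 56 servings → $11.20.
tofu only: max(448/259, 47/12) = 3.917 servings → $4.90.
peanut butter only: max(448/35, 47/8) = 12.8 servings → $5.12.
cottage cheese + banana with both tight: 2.057 servings and 20.26 servings → $6.01.
cottage cheese + tofu: the both-tight solution has a negative serving — not a feasible corner.
cottage cheese + peanut butter with both tight: 2.951 servings and 1.079 servings → $3.24.
banana + tofu with both tight: 41.7 servings and 0.4417 servings → $8.89.
banana + peanut butter with both targets exact would need a negative amount; discard.
tofu + peanut butter with both tight: 1.174 servings and 4.114 servings → $3.11.
Cheapest feasible corner: $3.11.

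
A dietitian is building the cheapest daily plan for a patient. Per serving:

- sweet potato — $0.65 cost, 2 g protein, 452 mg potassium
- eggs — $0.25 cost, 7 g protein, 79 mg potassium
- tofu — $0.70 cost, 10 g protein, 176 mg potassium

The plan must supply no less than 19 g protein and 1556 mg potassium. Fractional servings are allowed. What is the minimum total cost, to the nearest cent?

Check every corner: each single food scaled to meet both minima, and each pair solved so both constraints bind.
sweet potato only: max(19/2, 1556/452) = 9.5 servings → $6.17.
eggs only: max(19/7, 1556/79) = 19.7 servings → $4.92.
tofu only: max(19/10, 1556/176) = 8.841 servings → $6.19.
sweet potato + eggs with both tight: 3.124 servings and 1.822 servings → $2.49.
sweet potato + tofu with both tight: 2.931 servings and 1.314 servings → $2.82.
eggs + tofu: intersection lies outside the first quadrant.
The minimum over all feasible corners is $2.49.

$2.49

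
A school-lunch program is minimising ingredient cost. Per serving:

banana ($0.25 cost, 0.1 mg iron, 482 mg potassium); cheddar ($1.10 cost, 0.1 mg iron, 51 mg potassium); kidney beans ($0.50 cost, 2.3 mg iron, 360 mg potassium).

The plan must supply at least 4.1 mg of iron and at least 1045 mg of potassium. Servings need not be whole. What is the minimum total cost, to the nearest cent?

$1.09

banana only: max(4.1/0.1, 1045/482) = 41 servings → $10.25.
cheddar only: max(4.1/0.1, 1045/51) = 41 servings → $45.10.
kidney beans only: max(4.1/2.3, 1045/360) = 2.903 servings → $1.45.
banana + cheddar: intersection lies outside the first quadrant.
banana + kidney beans with both tight: 0.8647 servings and 1.745 servings → $1.09.
cheddar + kidney beans with both tight: 11.41 servings and 1.287 servings → $13.19.
The minimum over all feasible corners is $1.09.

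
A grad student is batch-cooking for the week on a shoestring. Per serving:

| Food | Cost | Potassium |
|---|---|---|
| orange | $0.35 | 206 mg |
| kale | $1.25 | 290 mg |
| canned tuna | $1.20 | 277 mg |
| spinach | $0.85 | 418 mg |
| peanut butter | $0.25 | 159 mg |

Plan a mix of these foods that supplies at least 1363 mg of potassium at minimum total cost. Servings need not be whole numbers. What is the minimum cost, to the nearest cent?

$2.14

Cost per mg of potassium: peanut butter $0.0016, orange $0.0017, spinach $0.0020, kale $0.0043, canned tuna $0.0043.
With no serving limits, use only peanut butter: 1363 mg / 159 mg = 8.572 servings × $0.25 = $2.14.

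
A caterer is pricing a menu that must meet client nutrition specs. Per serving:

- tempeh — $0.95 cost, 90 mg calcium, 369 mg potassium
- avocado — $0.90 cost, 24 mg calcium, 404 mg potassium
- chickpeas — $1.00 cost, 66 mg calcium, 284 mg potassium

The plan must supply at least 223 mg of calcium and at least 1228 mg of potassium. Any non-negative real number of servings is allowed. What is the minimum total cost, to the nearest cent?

$3.02

tempeh only: max(223/90, 1228/369) = 3.328 servings → $3.16.
avocado only: max(223/24, 1228/404) = 9.292 servings → $8.36.
chickpeas only: max(223/66, 1228/284) = 4.324 servings → $4.32.
tempeh + avocado with both tight: 2.204 servings and 1.027 servings → $3.02.
tempeh + chickpeas: intersection lies outside the first quadrant.
avocado + chickpeas with both tight: 0.8926 servings and 3.054 servings → $3.86.
Cheapest feasible corner: $3.02.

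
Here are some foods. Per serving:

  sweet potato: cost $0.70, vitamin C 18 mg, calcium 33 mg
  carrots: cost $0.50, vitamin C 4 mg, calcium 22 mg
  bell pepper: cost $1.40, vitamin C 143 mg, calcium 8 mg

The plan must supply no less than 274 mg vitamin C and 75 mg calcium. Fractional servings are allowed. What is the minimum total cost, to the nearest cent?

This is a tiny linear program; its minimum lies at a vertex of the feasible set. List the vertices and price them.
sweet potato only: max(274/18, 75/33) = 15.22 servings → $10.66.
carrots only: max(274/4, 75/22) = 68.5 servings → $34.25.
bell pepper only: max(274/143, 75/8) = 9.375 servings → $13.12.
sweet potato + carrots with both targets exact would need a negative amount; discard.
sweet potato + bell pepper with both tight: 1.865 servings and 1.681 servings → $3.66.
carrots + bell pepper with both tight: 2.74 servings and 1.839 servings → $3.95.
So the least-cost plan costs $3.66.

$3.66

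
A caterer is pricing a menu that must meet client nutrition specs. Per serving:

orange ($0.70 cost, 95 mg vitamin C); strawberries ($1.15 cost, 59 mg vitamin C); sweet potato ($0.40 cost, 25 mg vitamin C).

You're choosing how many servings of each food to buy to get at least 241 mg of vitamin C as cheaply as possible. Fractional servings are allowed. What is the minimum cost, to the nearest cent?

Cost per mg of vitamin C: orange $0.0074, sweet potato $0.0160, strawberries $0.0195.
With no serving limits, use only orange: 241 mg / 95 mg = 2.537 servings × $0.70 = $1.78.

$1.78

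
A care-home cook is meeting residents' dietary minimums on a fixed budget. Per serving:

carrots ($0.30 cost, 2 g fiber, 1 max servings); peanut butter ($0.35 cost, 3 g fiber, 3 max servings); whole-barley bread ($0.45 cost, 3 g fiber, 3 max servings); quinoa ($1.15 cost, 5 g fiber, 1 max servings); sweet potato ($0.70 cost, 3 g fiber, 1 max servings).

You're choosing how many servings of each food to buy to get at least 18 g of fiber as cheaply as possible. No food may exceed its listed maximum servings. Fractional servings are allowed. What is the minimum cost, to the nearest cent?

Cost per g of fiber: peanut butter $0.1167, carrots $0.1500, whole-barley bread $0.1500, quinoa $0.2300, sweet potato $0.2333.
Take 3 servings of peanut butter: +9.0 g fiber for $1.05 (total $1.05, still need 9.0 g).
Take 1 serving of carrots: +2.0 g fiber for $0.30 (total $1.35, still need 7.0 g).
Take 2.333 servings of whole-barley bread: +7.0 g fiber for $1.05 (total $2.40, still need 0.0 g).
Greedy by cheapest-per-g is optimal for a single linear constraint, so the minimum cost is $2.40.

$2.40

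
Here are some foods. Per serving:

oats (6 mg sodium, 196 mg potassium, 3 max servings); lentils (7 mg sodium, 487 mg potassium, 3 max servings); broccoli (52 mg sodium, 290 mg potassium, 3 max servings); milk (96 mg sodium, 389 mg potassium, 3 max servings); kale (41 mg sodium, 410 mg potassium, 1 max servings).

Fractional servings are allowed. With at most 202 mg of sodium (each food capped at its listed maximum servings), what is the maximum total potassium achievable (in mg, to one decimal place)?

3139.4 mg

Potassium per mg sodium: lentils 69.57, oats 32.67, kale 10, broccoli 5.577, milk 4.052.
Take 3 servings of lentils: uses 21 mg sodium, +1461.0 mg potassium (running total 1461.0 mg).
Take 3 servings of oats: uses 18 mg sodium, +588.0 mg potassium (running total 2049.0 mg).
Take 1 serving of kale: uses 41 mg sodium, +410.0 mg potassium (running total 2459.0 mg).
Take 2.346 servings of broccoli: uses 122 mg sodium, +680.4 mg potassium (running total 3139.4 mg).
Greedy by best ratio exhausts the sodium allowance optimally: 3139.4 mg.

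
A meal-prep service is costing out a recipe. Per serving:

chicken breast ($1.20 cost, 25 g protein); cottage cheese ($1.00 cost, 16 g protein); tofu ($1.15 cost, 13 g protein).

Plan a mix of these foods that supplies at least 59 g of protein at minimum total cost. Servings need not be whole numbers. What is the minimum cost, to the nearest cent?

$2.83

Cost per g of protein: chicken breast $0.0480, cottage cheese $0.0625, tofu $0.0885.
With no serving limits, use only chicken breast: 59 g / 25 g = 2.36 servings × $1.20 = $2.83.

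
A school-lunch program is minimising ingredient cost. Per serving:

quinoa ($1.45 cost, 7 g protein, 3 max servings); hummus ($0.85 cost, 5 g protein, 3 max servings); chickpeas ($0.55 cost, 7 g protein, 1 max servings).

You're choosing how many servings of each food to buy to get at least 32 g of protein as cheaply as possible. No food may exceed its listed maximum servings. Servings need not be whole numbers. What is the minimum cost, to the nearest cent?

Cost per g of protein: chickpeas $0.0786, hummus $0.1700, quinoa $0.2071.
Take 1 serving of chickpeas: +7.0 g protein for $0.55 (total $0.55, still need 25.0 g).
Take 3 servings of hummus: +15.0 g protein for $2.55 (total $3.10, still need 10.0 g).
Take 1.429 servings of quinoa: +10.0 g protein for $2.07 (total $5.17, still need 0.0 g).
Greedy by cheapest-per-g is optimal for a single linear constraint, so the minimum cost is $5.17.

$5.17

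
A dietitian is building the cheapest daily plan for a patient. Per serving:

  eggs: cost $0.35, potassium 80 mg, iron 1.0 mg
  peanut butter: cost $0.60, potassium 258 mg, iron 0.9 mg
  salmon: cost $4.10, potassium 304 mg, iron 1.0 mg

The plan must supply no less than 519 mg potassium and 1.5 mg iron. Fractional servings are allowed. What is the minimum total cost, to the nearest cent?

The cheapest plan sits at a corner of the feasible region — with two constraints it uses at most two foods.
eggs only: max(519/80, 1.5/1.0) = 6.487 servings → $2.27.
peanut butter only: max(519/258, 1.5/0.9) = 2.012 servings → $1.21.
salmon only: max(519/304, 1.5/1.0) = 1.707 servings → $7.00.
eggs + peanut butter: intersection lies outside the first quadrant.
eggs + salmon: the both-tight solution has a negative serving — not a feasible corner.
peanut butter + salmon: intersection lies outside the first quadrant.
So the least-cost plan costs $1.21.

$1.21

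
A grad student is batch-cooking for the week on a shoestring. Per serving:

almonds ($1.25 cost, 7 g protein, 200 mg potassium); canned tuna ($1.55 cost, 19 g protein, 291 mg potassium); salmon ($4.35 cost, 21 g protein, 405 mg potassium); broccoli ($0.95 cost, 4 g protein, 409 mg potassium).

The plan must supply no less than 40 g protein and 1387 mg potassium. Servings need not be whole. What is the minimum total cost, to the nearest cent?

This is a tiny linear program; its minimum lies at a vertex of the feasible set. List the vertices and price them.
almonds only: max(40/7, 1387/200) = 6.935 servings → $8.67.
canned tuna only: max(40/19, 1387/291) = 4.766 servings → $7.39.
salmon only: max(40/21, 1387/405) = 3.425 servings → $14.90.
broccoli only: max(40/4, 1387/409) = 10 servings → $9.50.
almonds + canned tuna: the both-tight solution has a negative serving — not a feasible corner.
almonds + salmon: intersection lies outside the first quadrant.
almonds + broccoli with both tight: 5.241 servings and 0.8284 servings → $7.34.
canned tuna + salmon: intersection lies outside the first quadrant.
canned tuna + broccoli with both tight: 1.636 servings and 2.227 servings → $4.65.
salmon + broccoli with both tight: 1.551 servings and 1.855 servings → $8.51.
So the least-cost plan costs $4.65.

$4.65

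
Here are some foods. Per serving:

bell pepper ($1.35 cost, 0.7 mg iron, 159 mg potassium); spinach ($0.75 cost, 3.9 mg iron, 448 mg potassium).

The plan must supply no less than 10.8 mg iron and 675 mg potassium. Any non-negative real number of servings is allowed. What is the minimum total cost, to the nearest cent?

Minimising a linear cost over {iron ≥ 10.8, potassium ≥ 675, servings ≥ 0} — the optimum is at a vertex, using one or two foods.
bell pepper only: max(10.8/0.7, 675/159) = 15.43 servings → $20.83.
spinach only: max(10.8/3.9, 675/448) = 2.769 servings → $2.08.
bell pepper + spinach: intersection lies outside the first quadrant.
Cheapest feasible corner: $2.08.

$2.08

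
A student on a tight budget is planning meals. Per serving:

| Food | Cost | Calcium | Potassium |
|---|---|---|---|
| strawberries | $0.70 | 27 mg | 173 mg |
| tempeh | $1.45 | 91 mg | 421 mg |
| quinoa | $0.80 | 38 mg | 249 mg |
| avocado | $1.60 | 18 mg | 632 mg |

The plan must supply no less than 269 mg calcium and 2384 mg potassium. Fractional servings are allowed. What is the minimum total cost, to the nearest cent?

$7.01

strawberries only: max(269/27, 2384/173) = 13.78 servings → $9.65.
tempeh only: max(269/91, 2384/421) = 5.663 servings → $8.21.
quinoa only: max(269/38, 2384/249) = 9.574 servings → $7.66.
avocado only: max(269/18, 2384/632) = 14.94 servings → $23.91.
strawberries + tempeh: intersection lies outside the first quadrant.
strawberries + quinoa: intersection lies outside the first quadrant.
strawberries + avocado with both tight: 9.111 servings and 1.278 servings → $8.42.
tempeh + quinoa with both targets exact would need a negative amount; discard.
tempeh + avocado with both tight: 2.545 servings and 2.077 servings → $7.01.
quinoa + avocado with both tight: 6.506 servings and 1.209 servings → $7.14.
So the least-cost plan costs $7.01.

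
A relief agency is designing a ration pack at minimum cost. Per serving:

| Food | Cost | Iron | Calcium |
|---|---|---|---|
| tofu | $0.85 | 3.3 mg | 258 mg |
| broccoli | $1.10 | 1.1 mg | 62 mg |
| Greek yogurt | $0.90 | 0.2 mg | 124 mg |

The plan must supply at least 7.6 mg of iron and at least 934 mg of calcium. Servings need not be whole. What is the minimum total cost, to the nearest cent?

For a min-cost LP with two ≥-constraints, a basic feasible solution has at most two positive variables.
tofu only: max(7.6/3.3, 934/258) = 3.62 servings → $3.08.
broccoli only: max(7.6/1.1, 934/62) = 15.06 servings → $16.57.
Greek yogurt only: max(7.6/0.2, 934/124) = 38 servings → $34.20.
tofu + broccoli: intersection lies outside the first quadrant.
tofu + Greek yogurt with both tight: 2.113 servings and 3.136 servings → $4.62.
broccoli + Greek yogurt with both tight: 6.094 servings and 4.485 servings → $10.74.
The minimum over all feasible corners is $3.08.

$3.08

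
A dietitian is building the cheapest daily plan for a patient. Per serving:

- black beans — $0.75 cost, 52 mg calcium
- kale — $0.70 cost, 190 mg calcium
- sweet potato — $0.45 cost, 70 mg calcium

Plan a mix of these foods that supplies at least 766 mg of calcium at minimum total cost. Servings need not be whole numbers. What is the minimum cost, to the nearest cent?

Cost per mg of calcium: kale $0.0037, sweet potato $0.0064, black beans $0.0144.
With no serving limits, use only kale: 766 mg / 190 mg = 4.032 servings × $0.70 = $2.82.

$2.82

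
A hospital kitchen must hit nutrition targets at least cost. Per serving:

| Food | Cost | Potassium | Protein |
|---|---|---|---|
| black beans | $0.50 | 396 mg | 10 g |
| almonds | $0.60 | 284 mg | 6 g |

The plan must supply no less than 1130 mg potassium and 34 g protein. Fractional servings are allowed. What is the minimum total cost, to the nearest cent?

With two linear requirements the optimum uses one or two foods; enumerate the corners.
black beans only: max(1130/396, 34/10) = 3.4 servings → $1.70.
almonds only: max(1130/284, 34/6) = 5.667 servings → $3.40.
black beans + almonds with both targets exact would need a negative amount; discard.
Cheapest feasible corner: $1.70.

$1.70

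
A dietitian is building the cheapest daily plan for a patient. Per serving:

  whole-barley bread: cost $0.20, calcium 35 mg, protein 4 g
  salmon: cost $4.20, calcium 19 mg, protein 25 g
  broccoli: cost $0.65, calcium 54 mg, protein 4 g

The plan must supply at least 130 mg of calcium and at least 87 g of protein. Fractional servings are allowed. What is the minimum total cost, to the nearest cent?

$4.35

whole-barley bread only: max(130/35, 87/4) = 21.75 servings → $4.35.
salmon only: max(130/19, 87/25) = 6.842 servings → $28.74.
broccoli only: max(130/54, 87/4) = 21.75 servings → $14.14.
whole-barley bread + salmon with both tight: 1.999 servings and 3.16 servings → $13.67.
whole-barley bread + broccoli: intersection lies outside the first quadrant.
salmon + broccoli with both tight: 3.279 servings and 1.254 servings → $14.59.
Cheapest feasible corner: $4.35.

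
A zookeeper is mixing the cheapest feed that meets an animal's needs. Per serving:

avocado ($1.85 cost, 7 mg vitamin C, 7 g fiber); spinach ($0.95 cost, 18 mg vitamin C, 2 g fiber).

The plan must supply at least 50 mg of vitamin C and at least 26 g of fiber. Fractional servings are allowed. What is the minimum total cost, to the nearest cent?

The cheapest plan sits at a corner of the feasible region — with two constraints it uses at most two foods.
avocado only: max(50/7, 26/7) = 7.143 servings → $13.21.
spinach only: max(50/18, 26/2) = 13 servings → $12.35.
avocado + spinach with both tight: 3.286 servings and 1.5 servings → $7.50.
Cheapest feasible corner: $7.50.

$7.50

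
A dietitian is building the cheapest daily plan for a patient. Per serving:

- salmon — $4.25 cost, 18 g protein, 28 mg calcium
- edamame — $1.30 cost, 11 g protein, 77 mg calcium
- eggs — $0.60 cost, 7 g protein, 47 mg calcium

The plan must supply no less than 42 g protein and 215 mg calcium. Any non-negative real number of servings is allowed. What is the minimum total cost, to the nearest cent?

$3.60

Check every corner: each single food scaled to meet both minima, and each pair solved so both constraints bind.
salmon only: max(42/18, 215/28) = 7.679 servings → $32.63.
edamame only: max(42/11, 215/77) = 3.818 servings → $4.96.
eggs only: max(42/7, 215/47) = 6 servings → $3.60.
salmon + edamame with both tight: 0.8061 servings and 2.499 servings → $6.67.
salmon + eggs with both tight: 0.7215 servings and 4.145 servings → $5.55.
edamame + eggs: the both-tight solution has a negative serving — not a feasible corner.
So the least-cost plan costs $3.60.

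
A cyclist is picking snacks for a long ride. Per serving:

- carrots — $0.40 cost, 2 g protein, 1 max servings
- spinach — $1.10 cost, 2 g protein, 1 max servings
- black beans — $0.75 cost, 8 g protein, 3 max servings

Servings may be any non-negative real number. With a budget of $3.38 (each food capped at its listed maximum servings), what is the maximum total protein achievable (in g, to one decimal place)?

27.3 g

Protein per dollar: black beans 10.67, carrots 5, spinach 1.818.
Take 3 servings of black beans: spends $2.25, +24.0 g protein (running total 24.0 g).
Take 1 serving of carrots: spends $0.40, +2.0 g protein (running total 26.0 g).
Take 0.6636 servings of spinach: spends $0.73, +1.3 g protein (running total 27.3 g).
Filling greedily by protein-per-dollar is optimal for one linear limit, giving 27.3 g.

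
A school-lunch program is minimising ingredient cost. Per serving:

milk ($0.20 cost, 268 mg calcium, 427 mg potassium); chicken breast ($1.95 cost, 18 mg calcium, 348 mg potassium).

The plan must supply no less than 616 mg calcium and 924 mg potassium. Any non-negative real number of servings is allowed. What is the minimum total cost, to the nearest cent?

$0.46

A basic optimal solution has at most two foods positive. Try each food alone and each pair with both targets met exactly.
milk only: max(616/268, 924/427) = 2.299 servings → $0.46.
chicken breast only: max(616/18, 924/348) = 34.22 servings → $66.73.
milk + chicken breast with both targets exact would need a negative amount; discard.
Cheapest feasible corner: $0.46.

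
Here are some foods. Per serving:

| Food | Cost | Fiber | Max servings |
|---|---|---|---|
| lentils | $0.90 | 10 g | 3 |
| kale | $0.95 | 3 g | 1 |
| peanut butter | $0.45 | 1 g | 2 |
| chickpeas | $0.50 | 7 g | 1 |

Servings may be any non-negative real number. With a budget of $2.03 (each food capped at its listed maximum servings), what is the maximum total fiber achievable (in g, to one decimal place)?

Fiber per dollar: chickpeas 14, lentils 11.11, kale 3.158, peanut butter 2.222.
Take 1 serving of chickpeas: spends $0.50, +7.0 g fiber (running total 7.0 g).
Take 1.7 servings of lentils: spends $1.53, +17.0 g fiber (running total 24.0 g).
Greedy by best ratio exhausts the cost allowance optimally: 24.0 g.

24.0 g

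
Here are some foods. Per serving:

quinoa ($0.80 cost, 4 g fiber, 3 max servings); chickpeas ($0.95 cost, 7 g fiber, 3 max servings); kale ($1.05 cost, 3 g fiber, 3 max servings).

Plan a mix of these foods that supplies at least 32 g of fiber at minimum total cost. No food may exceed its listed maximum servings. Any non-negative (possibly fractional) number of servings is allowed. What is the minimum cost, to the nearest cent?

Cost per g of fiber: chickpeas $0.1357, quinoa $0.2000, kale $0.3500.
Take 3 servings of chickpeas: +21.0 g fiber for $2.85 (total $2.85, still need 11.0 g).
Take 2.75 servings of quinoa: +11.0 g fiber for $2.20 (total $5.05, still need 0.0 g).
Filling from the cheapest source first is optimal under one linear minimum: $5.05.

$5.05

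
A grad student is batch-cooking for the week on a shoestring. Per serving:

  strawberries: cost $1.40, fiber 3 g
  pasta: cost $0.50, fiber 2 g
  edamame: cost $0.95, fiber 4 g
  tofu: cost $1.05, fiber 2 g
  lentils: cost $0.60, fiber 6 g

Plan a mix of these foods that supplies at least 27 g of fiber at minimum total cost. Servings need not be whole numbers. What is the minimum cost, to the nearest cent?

Cost per g of fiber: lentils $0.1000, edamame $0.2375, pasta $0.2500, strawberries $0.4667, tofu $0.5250.
With no serving limits, use only lentils: 27 g / 6 g = 4.5 servings × $0.60 = $2.70.

$2.70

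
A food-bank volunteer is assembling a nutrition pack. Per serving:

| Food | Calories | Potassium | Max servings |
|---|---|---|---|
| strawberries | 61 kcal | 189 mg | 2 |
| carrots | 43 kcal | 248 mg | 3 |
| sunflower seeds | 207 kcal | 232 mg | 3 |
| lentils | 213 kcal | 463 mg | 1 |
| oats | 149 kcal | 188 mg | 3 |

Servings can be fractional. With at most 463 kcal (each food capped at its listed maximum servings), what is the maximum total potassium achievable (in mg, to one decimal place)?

Potassium per kcal: carrots 5.767, strawberries 3.098, lentils 2.174, oats 1.262, sunflower seeds 1.121.
Take 3 servings of carrots: uses 129 kcal, +744.0 mg potassium (running total 744.0 mg).
Take 2 servings of strawberries: uses 122 kcal, +378.0 mg potassium (running total 1122.0 mg).
Take 0.9953 servings of lentils: uses 212 kcal, +460.8 mg potassium (running total 1582.8 mg).
Greedy by best ratio exhausts the calories allowance optimally: 1582.8 mg.

1582.8 mg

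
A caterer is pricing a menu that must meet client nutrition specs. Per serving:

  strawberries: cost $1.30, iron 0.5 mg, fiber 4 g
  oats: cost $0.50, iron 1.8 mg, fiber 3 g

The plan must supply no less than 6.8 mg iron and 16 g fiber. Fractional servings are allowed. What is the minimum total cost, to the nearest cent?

$2.67

An LP optimum is at a vertex; with two nutrient constraints at most two foods are used. Check each candidate.
strawberries only: max(6.8/0.5, 16/4) = 13.6 servings → $17.68.
oats only: max(6.8/1.8, 16/3) = 5.333 servings → $2.67.
strawberries + oats with both tight: 1.474 servings and 3.368 servings → $3.60.
The minimum over all feasible corners is $2.67.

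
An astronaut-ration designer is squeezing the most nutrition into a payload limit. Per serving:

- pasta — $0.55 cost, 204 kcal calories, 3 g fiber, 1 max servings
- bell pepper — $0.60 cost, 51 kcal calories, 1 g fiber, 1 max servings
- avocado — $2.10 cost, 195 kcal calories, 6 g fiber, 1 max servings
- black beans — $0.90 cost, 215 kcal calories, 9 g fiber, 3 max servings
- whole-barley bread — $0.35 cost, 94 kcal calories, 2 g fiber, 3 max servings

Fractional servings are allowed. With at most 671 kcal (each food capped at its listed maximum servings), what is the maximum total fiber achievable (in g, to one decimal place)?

Fiber per kcal: black beans 0.04186, avocado 0.03077, whole-barley bread 0.02128, bell pepper 0.01961, pasta 0.01471.
Take 3 servings of black beans: uses 645 kcal, +27.0 g fiber (running total 27.0 g).
Take 0.1333 servings of avocado: uses 26 kcal, +0.8 g fiber (running total 27.8 g).
Greedy by best ratio exhausts the calories allowance optimally: 27.8 g.

27.8 g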